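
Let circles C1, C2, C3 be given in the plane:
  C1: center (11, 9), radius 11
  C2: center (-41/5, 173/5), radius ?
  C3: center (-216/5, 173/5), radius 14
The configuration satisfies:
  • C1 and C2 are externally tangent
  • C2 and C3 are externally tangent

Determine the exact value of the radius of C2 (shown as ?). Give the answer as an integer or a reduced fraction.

21

1. [ext C1·C2]  r_C2² + 22r_C2 − 903 = 0  ⇒  r_C2 = 21 (r>0 drops 1)
2. [ext C2·C3]  r_C2² + 28r_C2 − 1029 = 0  ⇒  r_C2 = 21 (r>0 drops 1)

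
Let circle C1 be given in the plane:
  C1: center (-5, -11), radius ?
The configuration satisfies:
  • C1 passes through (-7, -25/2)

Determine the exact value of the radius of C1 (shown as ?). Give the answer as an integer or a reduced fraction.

5/2

1. [C1∋P]  r_C1² − 25/4 = 0  ⇒  r_C1 = 5/2 (r>0 drops 1)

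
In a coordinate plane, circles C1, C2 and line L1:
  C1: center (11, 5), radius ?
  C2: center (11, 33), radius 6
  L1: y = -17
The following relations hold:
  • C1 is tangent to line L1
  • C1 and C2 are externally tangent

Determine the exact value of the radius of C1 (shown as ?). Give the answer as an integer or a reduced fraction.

1. [C1‖L1]  r_C1² − 484 = 0  ⇒  r_C1 = 22 (r>0 drops 1)
2. [ext C1·C2]  r_C1² + 12r_C1 − 748 = 0  ⇒  r_C1 = 22 (r>0 drops 1)

22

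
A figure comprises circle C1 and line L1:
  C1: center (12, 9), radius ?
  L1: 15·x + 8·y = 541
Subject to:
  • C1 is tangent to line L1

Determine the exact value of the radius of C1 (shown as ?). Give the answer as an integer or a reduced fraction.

17

1. [C1‖L1]  r_C1² − 289 = 0  ⇒  r_C1 = 17 (r>0 drops 1)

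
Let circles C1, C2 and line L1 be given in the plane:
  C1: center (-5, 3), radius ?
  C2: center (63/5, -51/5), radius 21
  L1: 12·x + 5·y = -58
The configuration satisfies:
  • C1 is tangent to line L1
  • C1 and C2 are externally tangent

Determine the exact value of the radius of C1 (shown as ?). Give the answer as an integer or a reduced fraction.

1

1. [C1‖L1]  r_C1² − 1 = 0  ⇒  r_C1 = 1 (r>0 drops 1)
2. [ext C1·C2]  r_C1² + 42r_C1 − 43 = 0  ⇒  r_C1 = 1 (r>0 drops 1)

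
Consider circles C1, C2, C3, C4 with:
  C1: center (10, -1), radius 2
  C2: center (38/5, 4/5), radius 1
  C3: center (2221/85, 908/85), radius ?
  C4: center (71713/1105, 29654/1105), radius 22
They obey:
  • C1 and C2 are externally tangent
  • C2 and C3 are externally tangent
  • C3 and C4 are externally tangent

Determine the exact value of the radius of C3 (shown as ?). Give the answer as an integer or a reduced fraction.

20

1. [ext C2·C3]  r_C3² + 2r_C3 − 440 = 0  ⇒  r_C3 = 20 (r>0 drops 1)
2. [ext C3·C4]  r_C3² + 44r_C3 − 1280 = 0  ⇒  r_C3 = 20 (r>0 drops 1)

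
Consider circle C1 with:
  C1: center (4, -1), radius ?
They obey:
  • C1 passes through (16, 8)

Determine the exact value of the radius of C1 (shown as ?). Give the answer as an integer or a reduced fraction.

15

1. [C1∋P]  r_C1² − 225 = 0  ⇒  r_C1 = 15 (r>0 drops 1)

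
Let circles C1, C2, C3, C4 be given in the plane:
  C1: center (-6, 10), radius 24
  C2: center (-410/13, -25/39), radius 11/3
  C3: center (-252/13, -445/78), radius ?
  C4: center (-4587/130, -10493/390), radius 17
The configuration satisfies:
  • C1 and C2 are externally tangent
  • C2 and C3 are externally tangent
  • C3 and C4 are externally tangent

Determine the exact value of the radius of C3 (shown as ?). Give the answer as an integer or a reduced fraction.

1. [ext C2·C3]  r_C3² + (22/3)r_C3 − 1919/12 = 0  ⇒  r_C3 = 19/2 (r>0 drops 1)
2. [ext C3·C4]  r_C3² + 34r_C3 − 1653/4 = 0  ⇒  r_C3 = 19/2 (r>0 drops 1)

19/2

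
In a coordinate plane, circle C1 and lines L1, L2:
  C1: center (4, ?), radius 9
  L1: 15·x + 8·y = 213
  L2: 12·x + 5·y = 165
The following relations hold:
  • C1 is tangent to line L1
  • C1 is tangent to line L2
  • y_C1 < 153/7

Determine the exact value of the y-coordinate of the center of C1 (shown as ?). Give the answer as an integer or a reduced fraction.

0

1. [C1‖L1]  y_C1² − (153/4)y_C1 = 0  ⇒  y_C1 = 0 or 153/4
2. [C1‖L2]  y_C1² − (234/5)y_C1 = 0  ⇒  y_C1 = 0 or 234/5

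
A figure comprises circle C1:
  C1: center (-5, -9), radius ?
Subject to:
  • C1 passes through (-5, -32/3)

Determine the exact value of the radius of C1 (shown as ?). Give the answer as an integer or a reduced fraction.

5/3

1. [C1∋P]  r_C1² − 25/9 = 0  ⇒  r_C1 = 5/3 (r>0 drops 1)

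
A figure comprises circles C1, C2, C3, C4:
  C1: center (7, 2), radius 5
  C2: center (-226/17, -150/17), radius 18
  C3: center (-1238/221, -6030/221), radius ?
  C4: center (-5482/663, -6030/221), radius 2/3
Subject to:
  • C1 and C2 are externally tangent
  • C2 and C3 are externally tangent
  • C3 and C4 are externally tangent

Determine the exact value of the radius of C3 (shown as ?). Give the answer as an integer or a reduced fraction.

1. [ext C2·C3]  r_C3² + 36r_C3 − 76 = 0  ⇒  r_C3 = 2 (r>0 drops 1)
2. [ext C3·C4]  r_C3² + (4/3)r_C3 − 20/3 = 0  ⇒  r_C3 = 2 (r>0 drops 1)

2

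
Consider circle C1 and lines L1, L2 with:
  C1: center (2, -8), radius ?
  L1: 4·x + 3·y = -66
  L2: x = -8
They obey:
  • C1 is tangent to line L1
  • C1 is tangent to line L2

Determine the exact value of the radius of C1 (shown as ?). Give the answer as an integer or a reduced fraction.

1. [C1‖L1]  r_C1² − 100 = 0  ⇒  r_C1 = 10 (r>0 drops 1)
2. [C1‖L2]  r_C1² − 100 = 0  ⇒  r_C1 = 10 (r>0 drops 1)

10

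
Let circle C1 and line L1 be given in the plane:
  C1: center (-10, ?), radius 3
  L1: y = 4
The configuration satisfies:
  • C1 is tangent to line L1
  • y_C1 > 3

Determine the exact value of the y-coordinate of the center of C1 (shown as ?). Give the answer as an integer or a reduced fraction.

7

1. [C1‖L1]  y_C1² − 8y_C1 + 7 = 0  ⇒  y_C1 = 1 or 7
2. given y_C1 > 3: keep 7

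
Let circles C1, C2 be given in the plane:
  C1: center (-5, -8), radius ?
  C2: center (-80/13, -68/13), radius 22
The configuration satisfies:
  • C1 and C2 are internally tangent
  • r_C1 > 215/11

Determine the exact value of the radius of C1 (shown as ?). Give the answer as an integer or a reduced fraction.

1. [int C1,C2]  r_C1² − 44r_C1 + 475 = 0  ⇒  r_C1 = 19 or 25
2. given r_C1 > 215/11: keep 25

25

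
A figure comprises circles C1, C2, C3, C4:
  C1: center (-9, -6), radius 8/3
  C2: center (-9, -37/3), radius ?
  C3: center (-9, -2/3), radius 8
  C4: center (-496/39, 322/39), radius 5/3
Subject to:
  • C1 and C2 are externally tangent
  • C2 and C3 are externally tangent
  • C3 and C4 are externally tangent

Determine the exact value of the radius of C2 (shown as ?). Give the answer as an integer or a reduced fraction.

11/3

1. [ext C1·C2]  r_C2² + (16/3)r_C2 − 33 = 0  ⇒  r_C2 = 11/3 (r>0 drops 1)
2. [ext C2·C3]  r_C2² + 16r_C2 − 649/9 = 0  ⇒  r_C2 = 11/3 (r>0 drops 1)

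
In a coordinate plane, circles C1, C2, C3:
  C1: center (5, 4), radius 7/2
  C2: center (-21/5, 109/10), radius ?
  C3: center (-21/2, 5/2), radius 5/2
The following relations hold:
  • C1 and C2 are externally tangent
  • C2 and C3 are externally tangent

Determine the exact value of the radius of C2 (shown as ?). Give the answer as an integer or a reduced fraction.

8

1. [ext C1·C2]  r_C2² + 7r_C2 − 120 = 0  ⇒  r_C2 = 8 (r>0 drops 1)
2. [ext C2·C3]  r_C2² + 5r_C2 − 104 = 0  ⇒  r_C2 = 8 (r>0 drops 1)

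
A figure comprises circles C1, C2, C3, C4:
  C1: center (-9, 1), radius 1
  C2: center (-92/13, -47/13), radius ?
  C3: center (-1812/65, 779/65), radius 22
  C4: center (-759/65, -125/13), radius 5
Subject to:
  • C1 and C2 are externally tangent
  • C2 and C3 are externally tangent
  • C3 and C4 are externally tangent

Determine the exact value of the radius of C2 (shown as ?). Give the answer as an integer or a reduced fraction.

4

1. [ext C1·C2]  r_C2² + 2r_C2 − 24 = 0  ⇒  r_C2 = 4 (r>0 drops 1)
2. [ext C2·C3]  r_C2² + 44r_C2 − 192 = 0  ⇒  r_C2 = 4 (r>0 drops 1)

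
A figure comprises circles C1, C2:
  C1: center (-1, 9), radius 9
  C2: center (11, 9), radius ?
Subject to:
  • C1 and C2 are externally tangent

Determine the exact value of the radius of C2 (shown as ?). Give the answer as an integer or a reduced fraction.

1. [ext C1·C2]  r_C2² + 18r_C2 − 63 = 0  ⇒  r_C2 = 3 (r>0 drops 1)

3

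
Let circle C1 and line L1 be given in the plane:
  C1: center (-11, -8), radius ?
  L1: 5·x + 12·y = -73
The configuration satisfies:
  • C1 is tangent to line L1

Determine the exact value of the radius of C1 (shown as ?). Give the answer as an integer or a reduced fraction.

1. [C1‖L1]  r_C1² − 36 = 0  ⇒  r_C1 = 6 (r>0 drops 1)

6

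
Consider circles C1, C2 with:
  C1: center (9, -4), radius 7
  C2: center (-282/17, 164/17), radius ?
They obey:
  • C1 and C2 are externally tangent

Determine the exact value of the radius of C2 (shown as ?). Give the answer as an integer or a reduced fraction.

1. [ext C1·C2]  r_C2² + 14r_C2 − 792 = 0  ⇒  r_C2 = 22 (r>0 drops 1)

22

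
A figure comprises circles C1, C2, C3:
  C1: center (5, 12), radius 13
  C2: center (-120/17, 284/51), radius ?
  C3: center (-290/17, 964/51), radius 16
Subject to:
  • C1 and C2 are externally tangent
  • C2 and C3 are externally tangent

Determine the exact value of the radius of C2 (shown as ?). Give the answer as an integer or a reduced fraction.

2/3

1. [ext C1·C2]  r_C2² + 26r_C2 − 160/9 = 0  ⇒  r_C2 = 2/3 (r>0 drops 1)
2. [ext C2·C3]  r_C2² + 32r_C2 − 196/9 = 0  ⇒  r_C2 = 2/3 (r>0 drops 1)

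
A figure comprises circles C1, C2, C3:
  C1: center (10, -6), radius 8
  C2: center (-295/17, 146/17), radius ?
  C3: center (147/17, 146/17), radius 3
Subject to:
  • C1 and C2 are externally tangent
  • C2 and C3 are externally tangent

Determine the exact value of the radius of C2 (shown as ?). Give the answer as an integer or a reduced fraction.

1. [ext C1·C2]  r_C2² + 16r_C2 − 897 = 0  ⇒  r_C2 = 23 (r>0 drops 1)
2. [ext C2·C3]  r_C2² + 6r_C2 − 667 = 0  ⇒  r_C2 = 23 (r>0 drops 1)

23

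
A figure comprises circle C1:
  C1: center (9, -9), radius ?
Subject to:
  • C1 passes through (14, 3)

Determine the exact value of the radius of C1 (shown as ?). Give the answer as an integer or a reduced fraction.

1. [C1∋P]  r_C1² − 169 = 0  ⇒  r_C1 = 13 (r>0 drops 1)

13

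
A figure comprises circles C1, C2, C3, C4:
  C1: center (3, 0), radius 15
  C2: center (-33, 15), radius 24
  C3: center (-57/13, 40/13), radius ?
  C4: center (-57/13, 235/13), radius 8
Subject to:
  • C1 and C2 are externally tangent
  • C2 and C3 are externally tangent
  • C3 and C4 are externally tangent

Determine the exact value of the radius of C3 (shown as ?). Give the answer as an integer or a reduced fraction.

1. [ext C2·C3]  r_C3² + 48r_C3 − 385 = 0  ⇒  r_C3 = 7 (r>0 drops 1)
2. [ext C3·C4]  r_C3² + 16r_C3 − 161 = 0  ⇒  r_C3 = 7 (r>0 drops 1)

7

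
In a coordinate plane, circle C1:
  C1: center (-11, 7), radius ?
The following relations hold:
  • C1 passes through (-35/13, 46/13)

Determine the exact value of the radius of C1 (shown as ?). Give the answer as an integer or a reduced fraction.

1. [C1∋P]  r_C1² − 81 = 0  ⇒  r_C1 = 9 (r>0 drops 1)

9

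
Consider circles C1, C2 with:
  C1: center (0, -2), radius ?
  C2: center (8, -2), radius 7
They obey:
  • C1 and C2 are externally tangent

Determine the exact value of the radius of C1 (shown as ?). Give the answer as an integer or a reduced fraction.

1. [ext C1·C2]  r_C1² + 14r_C1 − 15 = 0  ⇒  r_C1 = 1 (r>0 drops 1)

1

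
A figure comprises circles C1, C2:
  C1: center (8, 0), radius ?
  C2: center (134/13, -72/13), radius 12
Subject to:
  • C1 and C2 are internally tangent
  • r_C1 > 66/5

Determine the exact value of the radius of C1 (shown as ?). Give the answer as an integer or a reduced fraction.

1. [int C1,C2]  r_C1² − 24r_C1 + 108 = 0  ⇒  r_C1 = 6 or 18
2. given r_C1 > 66/5: keep 18

18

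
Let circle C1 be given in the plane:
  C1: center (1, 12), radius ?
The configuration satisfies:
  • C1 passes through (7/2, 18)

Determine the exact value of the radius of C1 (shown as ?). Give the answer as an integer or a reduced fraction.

13/2

1. [C1∋P]  r_C1² − 169/4 = 0  ⇒  r_C1 = 13/2 (r>0 drops 1)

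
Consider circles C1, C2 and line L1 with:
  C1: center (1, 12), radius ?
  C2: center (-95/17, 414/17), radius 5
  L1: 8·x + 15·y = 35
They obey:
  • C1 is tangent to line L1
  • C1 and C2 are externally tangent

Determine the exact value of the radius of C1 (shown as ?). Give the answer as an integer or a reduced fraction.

9

1. [C1‖L1]  r_C1² − 81 = 0  ⇒  r_C1 = 9 (r>0 drops 1)
2. [ext C1·C2]  r_C1² + 10r_C1 − 171 = 0  ⇒  r_C1 = 9 (r>0 drops 1)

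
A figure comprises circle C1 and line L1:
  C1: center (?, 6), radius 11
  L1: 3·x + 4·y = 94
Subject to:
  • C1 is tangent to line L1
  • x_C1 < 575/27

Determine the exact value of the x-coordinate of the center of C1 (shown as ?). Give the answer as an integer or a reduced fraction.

5

1. [C1‖L1]  x_C1² − (140/3)x_C1 + 625/3 = 0  ⇒  x_C1 = 5 or 125/3
2. given x_C1 < 575/27: keep 5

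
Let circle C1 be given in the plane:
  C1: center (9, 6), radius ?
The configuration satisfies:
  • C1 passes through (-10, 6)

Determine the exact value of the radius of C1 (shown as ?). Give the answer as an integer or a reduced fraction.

19

1. [C1∋P]  r_C1² − 361 = 0  ⇒  r_C1 = 19 (r>0 drops 1)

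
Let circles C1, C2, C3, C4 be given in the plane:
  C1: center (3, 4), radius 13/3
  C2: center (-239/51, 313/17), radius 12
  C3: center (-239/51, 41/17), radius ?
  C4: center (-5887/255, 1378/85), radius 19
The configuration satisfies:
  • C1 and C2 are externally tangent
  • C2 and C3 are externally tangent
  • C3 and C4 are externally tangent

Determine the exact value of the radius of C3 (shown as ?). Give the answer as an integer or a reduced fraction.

1. [ext C2·C3]  r_C3² + 24r_C3 − 112 = 0  ⇒  r_C3 = 4 (r>0 drops 1)
2. [ext C3·C4]  r_C3² + 38r_C3 − 168 = 0  ⇒  r_C3 = 4 (r>0 drops 1)

4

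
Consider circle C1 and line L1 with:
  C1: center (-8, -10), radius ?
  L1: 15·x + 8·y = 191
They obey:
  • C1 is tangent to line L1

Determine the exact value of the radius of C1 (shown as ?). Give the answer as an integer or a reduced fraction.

1. [C1‖L1]  r_C1² − 529 = 0  ⇒  r_C1 = 23 (r>0 drops 1)

23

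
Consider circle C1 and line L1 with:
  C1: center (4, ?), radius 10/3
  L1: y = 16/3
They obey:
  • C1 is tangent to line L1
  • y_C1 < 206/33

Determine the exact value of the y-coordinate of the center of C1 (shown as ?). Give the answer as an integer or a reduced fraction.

2

1. [C1‖L1]  y_C1² − (32/3)y_C1 + 52/3 = 0  ⇒  y_C1 = 2 or 26/3
2. given y_C1 < 206/33: keep 2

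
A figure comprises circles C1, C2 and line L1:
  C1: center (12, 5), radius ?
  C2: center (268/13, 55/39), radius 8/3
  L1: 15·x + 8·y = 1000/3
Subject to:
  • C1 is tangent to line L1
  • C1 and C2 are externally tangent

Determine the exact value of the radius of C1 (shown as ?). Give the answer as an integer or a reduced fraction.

20/3

1. [C1‖L1]  r_C1² − 400/9 = 0  ⇒  r_C1 = 20/3 (r>0 drops 1)
2. [ext C1·C2]  r_C1² + (16/3)r_C1 − 80 = 0  ⇒  r_C1 = 20/3 (r>0 drops 1)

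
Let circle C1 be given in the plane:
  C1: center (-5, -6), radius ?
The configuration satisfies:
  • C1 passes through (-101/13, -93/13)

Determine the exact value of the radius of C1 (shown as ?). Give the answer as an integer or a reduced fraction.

1. [C1∋P]  r_C1² − 9 = 0  ⇒  r_C1 = 3 (r>0 drops 1)

3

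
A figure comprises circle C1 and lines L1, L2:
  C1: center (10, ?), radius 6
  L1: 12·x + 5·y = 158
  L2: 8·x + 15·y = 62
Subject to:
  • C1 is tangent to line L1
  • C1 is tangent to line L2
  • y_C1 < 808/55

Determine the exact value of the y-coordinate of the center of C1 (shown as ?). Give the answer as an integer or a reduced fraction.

1. [C1‖L1]  y_C1² − (76/5)y_C1 − 928/5 = 0  ⇒  y_C1 = -8 or 116/5
2. [C1‖L2]  y_C1² + (12/5)y_C1 − 224/5 = 0  ⇒  y_C1 = -8 or 28/5

-8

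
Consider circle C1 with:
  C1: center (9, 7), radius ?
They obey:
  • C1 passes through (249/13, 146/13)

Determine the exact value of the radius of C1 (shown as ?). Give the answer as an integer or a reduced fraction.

1. [C1∋P]  r_C1² − 121 = 0  ⇒  r_C1 = 11 (r>0 drops 1)

11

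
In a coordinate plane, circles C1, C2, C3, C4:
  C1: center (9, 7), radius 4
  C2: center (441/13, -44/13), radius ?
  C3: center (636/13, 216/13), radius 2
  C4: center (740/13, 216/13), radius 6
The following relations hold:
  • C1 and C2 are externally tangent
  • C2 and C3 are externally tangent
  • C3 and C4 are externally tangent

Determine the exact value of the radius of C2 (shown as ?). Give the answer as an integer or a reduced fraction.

1. [ext C1·C2]  r_C2² + 8r_C2 − 713 = 0  ⇒  r_C2 = 23 (r>0 drops 1)
2. [ext C2·C3]  r_C2² + 4r_C2 − 621 = 0  ⇒  r_C2 = 23 (r>0 drops 1)

23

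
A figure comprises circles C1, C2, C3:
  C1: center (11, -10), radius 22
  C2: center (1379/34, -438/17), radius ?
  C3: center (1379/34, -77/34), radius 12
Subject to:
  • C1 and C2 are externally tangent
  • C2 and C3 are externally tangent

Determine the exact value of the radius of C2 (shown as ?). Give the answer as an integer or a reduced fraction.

1. [ext C1·C2]  r_C2² + 44r_C2 − 2553/4 = 0  ⇒  r_C2 = 23/2 (r>0 drops 1)
2. [ext C2·C3]  r_C2² + 24r_C2 − 1633/4 = 0  ⇒  r_C2 = 23/2 (r>0 drops 1)

23/2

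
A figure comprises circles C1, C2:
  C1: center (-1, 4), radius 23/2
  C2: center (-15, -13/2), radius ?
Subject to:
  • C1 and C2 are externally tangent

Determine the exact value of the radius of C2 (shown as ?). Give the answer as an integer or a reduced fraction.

1. [ext C1·C2]  r_C2² + 23r_C2 − 174 = 0  ⇒  r_C2 = 6 (r>0 drops 1)

6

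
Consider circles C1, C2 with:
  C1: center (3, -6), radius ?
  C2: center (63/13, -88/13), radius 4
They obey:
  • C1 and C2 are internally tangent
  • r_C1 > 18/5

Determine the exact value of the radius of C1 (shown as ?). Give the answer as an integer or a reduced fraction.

1. [int C1,C2]  r_C1² − 8r_C1 + 12 = 0  ⇒  r_C1 = 2 or 6
2. given r_C1 > 18/5: keep 6

6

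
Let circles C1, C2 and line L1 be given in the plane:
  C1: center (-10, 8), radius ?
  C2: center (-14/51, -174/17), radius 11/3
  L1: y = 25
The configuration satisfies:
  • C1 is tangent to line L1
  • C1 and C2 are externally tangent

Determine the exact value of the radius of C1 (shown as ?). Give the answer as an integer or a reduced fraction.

1. [C1‖L1]  r_C1² − 289 = 0  ⇒  r_C1 = 17 (r>0 drops 1)
2. [ext C1·C2]  r_C1² + (22/3)r_C1 − 1241/3 = 0  ⇒  r_C1 = 17 (r>0 drops 1)

17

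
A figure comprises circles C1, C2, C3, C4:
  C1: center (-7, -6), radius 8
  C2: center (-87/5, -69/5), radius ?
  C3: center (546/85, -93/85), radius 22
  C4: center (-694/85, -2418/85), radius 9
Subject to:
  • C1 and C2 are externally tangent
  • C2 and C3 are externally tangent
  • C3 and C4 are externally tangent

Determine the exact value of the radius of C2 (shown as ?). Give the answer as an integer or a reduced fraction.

1. [ext C1·C2]  r_C2² + 16r_C2 − 105 = 0  ⇒  r_C2 = 5 (r>0 drops 1)
2. [ext C2·C3]  r_C2² + 44r_C2 − 245 = 0  ⇒  r_C2 = 5 (r>0 drops 1)

5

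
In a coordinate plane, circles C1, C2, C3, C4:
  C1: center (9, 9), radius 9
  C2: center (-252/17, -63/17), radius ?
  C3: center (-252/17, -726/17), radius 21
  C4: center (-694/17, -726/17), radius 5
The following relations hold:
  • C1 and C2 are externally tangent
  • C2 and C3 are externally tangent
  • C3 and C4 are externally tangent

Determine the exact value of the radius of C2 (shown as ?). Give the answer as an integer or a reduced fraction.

18

1. [ext C1·C2]  r_C2² + 18r_C2 − 648 = 0  ⇒  r_C2 = 18 (r>0 drops 1)
2. [ext C2·C3]  r_C2² + 42r_C2 − 1080 = 0  ⇒  r_C2 = 18 (r>0 drops 1)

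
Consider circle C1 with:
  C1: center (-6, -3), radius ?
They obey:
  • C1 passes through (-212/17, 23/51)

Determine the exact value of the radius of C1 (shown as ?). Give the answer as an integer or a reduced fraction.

22/3

1. [C1∋P]  r_C1² − 484/9 = 0  ⇒  r_C1 = 22/3 (r>0 drops 1)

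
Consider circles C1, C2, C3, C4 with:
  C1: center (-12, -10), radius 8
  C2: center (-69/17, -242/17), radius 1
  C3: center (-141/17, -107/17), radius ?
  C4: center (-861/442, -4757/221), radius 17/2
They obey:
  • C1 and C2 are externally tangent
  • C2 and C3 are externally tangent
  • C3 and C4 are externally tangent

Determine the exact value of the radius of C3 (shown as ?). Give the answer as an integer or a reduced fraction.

1. [ext C2·C3]  r_C3² + 2r_C3 − 80 = 0  ⇒  r_C3 = 8 (r>0 drops 1)
2. [ext C3·C4]  r_C3² + 17r_C3 − 200 = 0  ⇒  r_C3 = 8 (r>0 drops 1)

8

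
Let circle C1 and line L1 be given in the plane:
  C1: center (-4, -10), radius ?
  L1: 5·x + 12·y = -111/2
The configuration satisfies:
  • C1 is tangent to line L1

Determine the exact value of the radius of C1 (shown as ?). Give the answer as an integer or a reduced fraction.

1. [C1‖L1]  r_C1² − 169/4 = 0  ⇒  r_C1 = 13/2 (r>0 drops 1)

13/2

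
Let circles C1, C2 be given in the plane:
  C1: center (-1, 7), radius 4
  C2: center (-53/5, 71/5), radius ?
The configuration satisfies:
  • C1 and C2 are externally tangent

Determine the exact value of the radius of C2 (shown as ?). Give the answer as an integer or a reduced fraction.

1. [ext C1·C2]  r_C2² + 8r_C2 − 128 = 0  ⇒  r_C2 = 8 (r>0 drops 1)

8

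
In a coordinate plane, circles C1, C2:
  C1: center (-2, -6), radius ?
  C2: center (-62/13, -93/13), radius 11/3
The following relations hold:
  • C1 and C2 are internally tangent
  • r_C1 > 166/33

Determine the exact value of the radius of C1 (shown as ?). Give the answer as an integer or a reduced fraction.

1. [int C1,C2]  r_C1² − (22/3)r_C1 + 40/9 = 0  ⇒  r_C1 = 2/3 or 20/3
2. given r_C1 > 166/33: keep 20/3

20/3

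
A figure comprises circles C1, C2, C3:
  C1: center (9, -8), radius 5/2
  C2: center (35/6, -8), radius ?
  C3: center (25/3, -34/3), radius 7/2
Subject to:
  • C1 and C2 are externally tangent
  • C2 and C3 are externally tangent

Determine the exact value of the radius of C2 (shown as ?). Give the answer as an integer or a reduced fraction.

1. [ext C1·C2]  r_C2² + 5r_C2 − 34/9 = 0  ⇒  r_C2 = 2/3 (r>0 drops 1)
2. [ext C2·C3]  r_C2² + 7r_C2 − 46/9 = 0  ⇒  r_C2 = 2/3 (r>0 drops 1)

2/3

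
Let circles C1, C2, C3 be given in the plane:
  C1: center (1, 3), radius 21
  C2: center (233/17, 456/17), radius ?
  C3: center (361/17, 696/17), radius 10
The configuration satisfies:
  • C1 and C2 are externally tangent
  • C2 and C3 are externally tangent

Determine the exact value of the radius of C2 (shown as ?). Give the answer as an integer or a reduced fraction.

6

1. [ext C1·C2]  r_C2² + 42r_C2 − 288 = 0  ⇒  r_C2 = 6 (r>0 drops 1)
2. [ext C2·C3]  r_C2² + 20r_C2 − 156 = 0  ⇒  r_C2 = 6 (r>0 drops 1)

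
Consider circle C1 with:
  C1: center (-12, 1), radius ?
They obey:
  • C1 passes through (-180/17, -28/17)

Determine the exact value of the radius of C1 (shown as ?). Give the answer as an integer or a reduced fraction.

3

1. [C1∋P]  r_C1² − 9 = 0  ⇒  r_C1 = 3 (r>0 drops 1)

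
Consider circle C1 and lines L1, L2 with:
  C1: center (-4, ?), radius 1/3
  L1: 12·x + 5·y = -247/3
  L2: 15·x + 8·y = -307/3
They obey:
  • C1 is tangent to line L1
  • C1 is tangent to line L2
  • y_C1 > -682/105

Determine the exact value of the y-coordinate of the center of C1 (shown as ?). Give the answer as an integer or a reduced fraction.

-6

1. [C1‖L1]  y_C1² + (206/15)y_C1 + 232/5 = 0  ⇒  y_C1 = -116/15 or -6
2. [C1‖L2]  y_C1² + (127/12)y_C1 + 55/2 = 0  ⇒  y_C1 = -6 or -55/12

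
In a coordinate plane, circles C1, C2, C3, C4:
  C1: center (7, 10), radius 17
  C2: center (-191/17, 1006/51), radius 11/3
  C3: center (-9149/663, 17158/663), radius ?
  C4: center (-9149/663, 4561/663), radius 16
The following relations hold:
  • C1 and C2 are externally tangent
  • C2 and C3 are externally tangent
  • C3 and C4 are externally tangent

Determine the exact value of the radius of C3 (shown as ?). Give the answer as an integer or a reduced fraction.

3

1. [ext C2·C3]  r_C3² + (22/3)r_C3 − 31 = 0  ⇒  r_C3 = 3 (r>0 drops 1)
2. [ext C3·C4]  r_C3² + 32r_C3 − 105 = 0  ⇒  r_C3 = 3 (r>0 drops 1)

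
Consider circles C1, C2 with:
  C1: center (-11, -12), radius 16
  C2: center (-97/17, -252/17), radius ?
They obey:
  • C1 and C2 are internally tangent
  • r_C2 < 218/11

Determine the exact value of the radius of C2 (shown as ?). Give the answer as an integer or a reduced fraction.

10

1. [int C1,C2]  r_C2² − 32r_C2 + 220 = 0  ⇒  r_C2 = 10 or 22
2. given r_C2 < 218/11: keep 10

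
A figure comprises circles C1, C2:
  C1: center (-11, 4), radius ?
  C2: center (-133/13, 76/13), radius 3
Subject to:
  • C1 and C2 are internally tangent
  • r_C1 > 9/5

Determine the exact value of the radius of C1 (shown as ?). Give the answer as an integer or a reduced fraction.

5

1. [int C1,C2]  r_C1² − 6r_C1 + 5 = 0  ⇒  r_C1 = 1 or 5
2. given r_C1 > 9/5: keep 5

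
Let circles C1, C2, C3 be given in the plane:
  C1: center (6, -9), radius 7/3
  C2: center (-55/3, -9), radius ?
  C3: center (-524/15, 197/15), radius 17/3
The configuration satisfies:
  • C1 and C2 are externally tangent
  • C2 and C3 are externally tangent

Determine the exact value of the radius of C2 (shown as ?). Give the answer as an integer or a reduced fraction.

22

1. [ext C1·C2]  r_C2² + (14/3)r_C2 − 1760/3 = 0  ⇒  r_C2 = 22 (r>0 drops 1)
2. [ext C2·C3]  r_C2² + (34/3)r_C2 − 2200/3 = 0  ⇒  r_C2 = 22 (r>0 drops 1)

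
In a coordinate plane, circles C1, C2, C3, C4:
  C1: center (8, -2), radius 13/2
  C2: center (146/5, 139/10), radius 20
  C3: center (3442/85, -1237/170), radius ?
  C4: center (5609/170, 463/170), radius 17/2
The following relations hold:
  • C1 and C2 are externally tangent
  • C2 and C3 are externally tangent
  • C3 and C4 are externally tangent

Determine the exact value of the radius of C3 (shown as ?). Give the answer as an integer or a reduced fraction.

4

1. [ext C2·C3]  r_C3² + 40r_C3 − 176 = 0  ⇒  r_C3 = 4 (r>0 drops 1)
2. [ext C3·C4]  r_C3² + 17r_C3 − 84 = 0  ⇒  r_C3 = 4 (r>0 drops 1)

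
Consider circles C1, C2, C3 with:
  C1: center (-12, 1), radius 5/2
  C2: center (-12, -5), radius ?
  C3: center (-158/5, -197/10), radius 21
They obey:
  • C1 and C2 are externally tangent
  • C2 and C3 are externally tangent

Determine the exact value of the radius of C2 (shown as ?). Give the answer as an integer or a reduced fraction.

1. [ext C1·C2]  r_C2² + 5r_C2 − 119/4 = 0  ⇒  r_C2 = 7/2 (r>0 drops 1)
2. [ext C2·C3]  r_C2² + 42r_C2 − 637/4 = 0  ⇒  r_C2 = 7/2 (r>0 drops 1)

7/2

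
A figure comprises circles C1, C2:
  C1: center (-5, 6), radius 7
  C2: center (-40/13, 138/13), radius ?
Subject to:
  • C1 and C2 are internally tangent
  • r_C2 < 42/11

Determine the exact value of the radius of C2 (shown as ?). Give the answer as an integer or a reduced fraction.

2

1. [int C1,C2]  r_C2² − 14r_C2 + 24 = 0  ⇒  r_C2 = 2 or 12
2. given r_C2 < 42/11: keep 2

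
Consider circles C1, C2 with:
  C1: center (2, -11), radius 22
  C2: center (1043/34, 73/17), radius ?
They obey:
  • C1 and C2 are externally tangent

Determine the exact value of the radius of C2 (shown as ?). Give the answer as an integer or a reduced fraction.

21/2

1. [ext C1·C2]  r_C2² + 44r_C2 − 2289/4 = 0  ⇒  r_C2 = 21/2 (r>0 drops 1)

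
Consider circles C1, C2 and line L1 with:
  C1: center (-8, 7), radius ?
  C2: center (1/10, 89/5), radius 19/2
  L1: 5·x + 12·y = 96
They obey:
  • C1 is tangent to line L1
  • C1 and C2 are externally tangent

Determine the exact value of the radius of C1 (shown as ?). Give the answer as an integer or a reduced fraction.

1. [C1‖L1]  r_C1² − 16 = 0  ⇒  r_C1 = 4 (r>0 drops 1)
2. [ext C1·C2]  r_C1² + 19r_C1 − 92 = 0  ⇒  r_C1 = 4 (r>0 drops 1)

4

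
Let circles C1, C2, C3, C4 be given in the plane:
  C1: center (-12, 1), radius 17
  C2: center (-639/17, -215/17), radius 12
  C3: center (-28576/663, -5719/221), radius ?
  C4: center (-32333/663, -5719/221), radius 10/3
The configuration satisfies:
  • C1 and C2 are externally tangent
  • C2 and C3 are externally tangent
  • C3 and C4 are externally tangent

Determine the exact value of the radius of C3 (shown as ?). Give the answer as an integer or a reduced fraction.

1. [ext C2·C3]  r_C3² + 24r_C3 − 553/9 = 0  ⇒  r_C3 = 7/3 (r>0 drops 1)
2. [ext C3·C4]  r_C3² + (20/3)r_C3 − 21 = 0  ⇒  r_C3 = 7/3 (r>0 drops 1)

7/3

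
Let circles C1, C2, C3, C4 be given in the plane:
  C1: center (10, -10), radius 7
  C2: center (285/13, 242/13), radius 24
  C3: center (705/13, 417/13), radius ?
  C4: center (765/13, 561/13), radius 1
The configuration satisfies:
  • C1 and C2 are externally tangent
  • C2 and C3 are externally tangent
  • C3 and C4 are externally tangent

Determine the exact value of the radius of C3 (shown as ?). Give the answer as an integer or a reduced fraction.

11

1. [ext C2·C3]  r_C3² + 48r_C3 − 649 = 0  ⇒  r_C3 = 11 (r>0 drops 1)
2. [ext C3·C4]  r_C3² + 2r_C3 − 143 = 0  ⇒  r_C3 = 11 (r>0 drops 1)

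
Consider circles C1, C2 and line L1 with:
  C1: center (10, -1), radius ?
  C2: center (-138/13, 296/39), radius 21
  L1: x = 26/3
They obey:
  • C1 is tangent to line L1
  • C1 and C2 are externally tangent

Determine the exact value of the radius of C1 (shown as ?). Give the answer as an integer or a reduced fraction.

1. [C1‖L1]  r_C1² − 16/9 = 0  ⇒  r_C1 = 4/3 (r>0 drops 1)
2. [ext C1·C2]  r_C1² + 42r_C1 − 520/9 = 0  ⇒  r_C1 = 4/3 (r>0 drops 1)

4/3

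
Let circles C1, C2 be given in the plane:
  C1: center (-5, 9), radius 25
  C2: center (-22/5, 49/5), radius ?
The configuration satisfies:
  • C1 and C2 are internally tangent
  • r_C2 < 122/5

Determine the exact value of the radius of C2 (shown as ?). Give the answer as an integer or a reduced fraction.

24

1. [int C1,C2]  r_C2² − 50r_C2 + 624 = 0  ⇒  r_C2 = 24 or 26
2. given r_C2 < 122/5: keep 24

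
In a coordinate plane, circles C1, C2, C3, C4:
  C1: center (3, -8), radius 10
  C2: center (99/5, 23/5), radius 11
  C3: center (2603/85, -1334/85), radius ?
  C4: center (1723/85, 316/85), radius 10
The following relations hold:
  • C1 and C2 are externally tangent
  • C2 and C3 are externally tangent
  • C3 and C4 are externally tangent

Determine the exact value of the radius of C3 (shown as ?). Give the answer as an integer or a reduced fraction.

12

1. [ext C2·C3]  r_C3² + 22r_C3 − 408 = 0  ⇒  r_C3 = 12 (r>0 drops 1)
2. [ext C3·C4]  r_C3² + 20r_C3 − 384 = 0  ⇒  r_C3 = 12 (r>0 drops 1)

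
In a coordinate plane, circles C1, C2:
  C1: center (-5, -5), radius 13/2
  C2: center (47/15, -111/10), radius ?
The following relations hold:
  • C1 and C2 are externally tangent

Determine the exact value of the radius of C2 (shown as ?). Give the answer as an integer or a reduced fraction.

11/3

1. [ext C1·C2]  r_C2² + 13r_C2 − 550/9 = 0  ⇒  r_C2 = 11/3 (r>0 drops 1)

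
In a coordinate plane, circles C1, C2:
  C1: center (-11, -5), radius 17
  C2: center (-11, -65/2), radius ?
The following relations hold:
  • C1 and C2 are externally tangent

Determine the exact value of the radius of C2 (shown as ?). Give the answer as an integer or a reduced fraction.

21/2

1. [ext C1·C2]  r_C2² + 34r_C2 − 1869/4 = 0  ⇒  r_C2 = 21/2 (r>0 drops 1)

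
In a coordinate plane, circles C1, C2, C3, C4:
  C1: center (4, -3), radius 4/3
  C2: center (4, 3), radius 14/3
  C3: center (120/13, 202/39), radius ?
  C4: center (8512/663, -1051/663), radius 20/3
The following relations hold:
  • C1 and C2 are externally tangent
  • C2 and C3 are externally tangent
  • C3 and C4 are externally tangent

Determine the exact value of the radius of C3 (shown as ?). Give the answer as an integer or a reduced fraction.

1. [ext C2·C3]  r_C3² + (28/3)r_C3 − 31/3 = 0  ⇒  r_C3 = 1 (r>0 drops 1)
2. [ext C3·C4]  r_C3² + (40/3)r_C3 − 43/3 = 0  ⇒  r_C3 = 1 (r>0 drops 1)

1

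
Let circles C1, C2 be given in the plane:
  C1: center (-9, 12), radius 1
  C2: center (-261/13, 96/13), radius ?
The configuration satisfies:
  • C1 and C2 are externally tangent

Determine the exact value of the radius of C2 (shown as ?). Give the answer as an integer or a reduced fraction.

11

1. [ext C1·C2]  r_C2² + 2r_C2 − 143 = 0  ⇒  r_C2 = 11 (r>0 drops 1)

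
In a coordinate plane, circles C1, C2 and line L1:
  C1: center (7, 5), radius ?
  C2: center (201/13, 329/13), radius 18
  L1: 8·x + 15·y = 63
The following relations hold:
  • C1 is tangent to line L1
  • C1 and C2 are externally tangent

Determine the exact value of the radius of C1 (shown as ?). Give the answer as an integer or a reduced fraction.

4

1. [C1‖L1]  r_C1² − 16 = 0  ⇒  r_C1 = 4 (r>0 drops 1)
2. [ext C1·C2]  r_C1² + 36r_C1 − 160 = 0  ⇒  r_C1 = 4 (r>0 drops 1)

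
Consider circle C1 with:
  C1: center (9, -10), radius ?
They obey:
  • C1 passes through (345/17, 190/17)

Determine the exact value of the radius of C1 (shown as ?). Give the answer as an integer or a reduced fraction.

24

1. [C1∋P]  r_C1² − 576 = 0  ⇒  r_C1 = 24 (r>0 drops 1)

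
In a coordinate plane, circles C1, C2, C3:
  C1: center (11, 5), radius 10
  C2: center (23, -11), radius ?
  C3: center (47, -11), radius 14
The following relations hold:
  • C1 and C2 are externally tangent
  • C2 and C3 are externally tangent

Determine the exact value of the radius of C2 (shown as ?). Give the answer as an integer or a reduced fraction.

10

1. [ext C1·C2]  r_C2² + 20r_C2 − 300 = 0  ⇒  r_C2 = 10 (r>0 drops 1)
2. [ext C2·C3]  r_C2² + 28r_C2 − 380 = 0  ⇒  r_C2 = 10 (r>0 drops 1)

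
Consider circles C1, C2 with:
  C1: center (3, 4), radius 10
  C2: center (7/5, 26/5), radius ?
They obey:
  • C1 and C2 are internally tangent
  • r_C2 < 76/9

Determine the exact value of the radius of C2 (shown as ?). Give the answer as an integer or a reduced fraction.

1. [int C1,C2]  r_C2² − 20r_C2 + 96 = 0  ⇒  r_C2 = 8 or 12
2. given r_C2 < 76/9: keep 8

8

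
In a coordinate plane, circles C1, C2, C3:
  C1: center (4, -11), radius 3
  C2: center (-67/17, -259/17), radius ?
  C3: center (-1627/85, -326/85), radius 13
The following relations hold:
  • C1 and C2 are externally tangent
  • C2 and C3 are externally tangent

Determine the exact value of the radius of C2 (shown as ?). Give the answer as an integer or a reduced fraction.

6

1. [ext C1·C2]  r_C2² + 6r_C2 − 72 = 0  ⇒  r_C2 = 6 (r>0 drops 1)
2. [ext C2·C3]  r_C2² + 26r_C2 − 192 = 0  ⇒  r_C2 = 6 (r>0 drops 1)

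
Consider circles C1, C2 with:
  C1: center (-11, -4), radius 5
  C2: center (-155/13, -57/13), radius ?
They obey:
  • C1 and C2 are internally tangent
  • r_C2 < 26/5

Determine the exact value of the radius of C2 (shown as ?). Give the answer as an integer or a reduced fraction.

1. [int C1,C2]  r_C2² − 10r_C2 + 24 = 0  ⇒  r_C2 = 4 or 6
2. given r_C2 < 26/5: keep 4

4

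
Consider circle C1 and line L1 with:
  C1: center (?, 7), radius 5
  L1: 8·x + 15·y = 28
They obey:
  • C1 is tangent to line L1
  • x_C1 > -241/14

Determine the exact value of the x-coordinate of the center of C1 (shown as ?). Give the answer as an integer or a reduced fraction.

1. [C1‖L1]  x_C1² + (77/4)x_C1 − 81/4 = 0  ⇒  x_C1 = -81/4 or 1
2. given x_C1 > -241/14: keep 1

1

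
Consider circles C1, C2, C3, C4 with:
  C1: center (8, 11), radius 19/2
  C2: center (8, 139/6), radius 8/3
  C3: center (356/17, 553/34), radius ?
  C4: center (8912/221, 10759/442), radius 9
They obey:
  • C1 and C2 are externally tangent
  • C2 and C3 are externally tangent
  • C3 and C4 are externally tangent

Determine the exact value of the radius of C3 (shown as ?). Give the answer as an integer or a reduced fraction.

1. [ext C2·C3]  r_C3² + (16/3)r_C3 − 208 = 0  ⇒  r_C3 = 12 (r>0 drops 1)
2. [ext C3·C4]  r_C3² + 18r_C3 − 360 = 0  ⇒  r_C3 = 12 (r>0 drops 1)

12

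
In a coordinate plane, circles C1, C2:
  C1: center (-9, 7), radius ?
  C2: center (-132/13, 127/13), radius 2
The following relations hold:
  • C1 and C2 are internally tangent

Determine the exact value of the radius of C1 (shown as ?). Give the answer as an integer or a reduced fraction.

1. [int C1,C2]  r_C1² − 4r_C1 − 5 = 0  ⇒  r_C1 = 5 (r>0 drops 1)

5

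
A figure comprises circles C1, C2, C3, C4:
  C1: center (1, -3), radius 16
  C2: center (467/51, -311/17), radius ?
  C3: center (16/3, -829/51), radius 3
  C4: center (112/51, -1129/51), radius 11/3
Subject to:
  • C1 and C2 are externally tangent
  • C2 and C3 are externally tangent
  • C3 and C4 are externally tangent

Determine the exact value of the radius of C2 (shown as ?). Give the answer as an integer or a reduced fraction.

4/3

1. [ext C1·C2]  r_C2² + 32r_C2 − 400/9 = 0  ⇒  r_C2 = 4/3 (r>0 drops 1)
2. [ext C2·C3]  r_C2² + 6r_C2 − 88/9 = 0  ⇒  r_C2 = 4/3 (r>0 drops 1)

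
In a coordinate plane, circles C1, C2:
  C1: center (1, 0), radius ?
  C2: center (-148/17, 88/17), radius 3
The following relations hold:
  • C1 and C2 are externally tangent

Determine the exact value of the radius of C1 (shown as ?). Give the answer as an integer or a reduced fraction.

8

1. [ext C1·C2]  r_C1² + 6r_C1 − 112 = 0  ⇒  r_C1 = 8 (r>0 drops 1)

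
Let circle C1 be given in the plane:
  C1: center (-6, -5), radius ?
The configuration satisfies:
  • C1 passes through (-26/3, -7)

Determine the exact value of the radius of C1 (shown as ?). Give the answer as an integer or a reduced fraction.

10/3

1. [C1∋P]  r_C1² − 100/9 = 0  ⇒  r_C1 = 10/3 (r>0 drops 1)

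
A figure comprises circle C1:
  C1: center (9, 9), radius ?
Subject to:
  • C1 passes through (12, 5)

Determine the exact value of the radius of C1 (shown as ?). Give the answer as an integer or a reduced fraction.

1. [C1∋P]  r_C1² − 25 = 0  ⇒  r_C1 = 5 (r>0 drops 1)

5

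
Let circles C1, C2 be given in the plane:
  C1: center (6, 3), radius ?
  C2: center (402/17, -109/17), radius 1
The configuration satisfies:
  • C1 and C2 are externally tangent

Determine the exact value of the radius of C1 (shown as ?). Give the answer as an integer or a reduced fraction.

19

1. [ext C1·C2]  r_C1² + 2r_C1 − 399 = 0  ⇒  r_C1 = 19 (r>0 drops 1)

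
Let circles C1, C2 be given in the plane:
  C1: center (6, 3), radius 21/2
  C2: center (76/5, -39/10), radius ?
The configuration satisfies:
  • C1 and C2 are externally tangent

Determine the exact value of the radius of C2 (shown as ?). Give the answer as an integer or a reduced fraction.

1

1. [ext C1·C2]  r_C2² + 21r_C2 − 22 = 0  ⇒  r_C2 = 1 (r>0 drops 1)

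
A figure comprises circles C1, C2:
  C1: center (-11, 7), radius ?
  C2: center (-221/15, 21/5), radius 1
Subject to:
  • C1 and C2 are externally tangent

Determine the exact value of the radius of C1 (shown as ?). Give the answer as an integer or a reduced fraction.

1. [ext C1·C2]  r_C1² + 2r_C1 − 187/9 = 0  ⇒  r_C1 = 11/3 (r>0 drops 1)

11/3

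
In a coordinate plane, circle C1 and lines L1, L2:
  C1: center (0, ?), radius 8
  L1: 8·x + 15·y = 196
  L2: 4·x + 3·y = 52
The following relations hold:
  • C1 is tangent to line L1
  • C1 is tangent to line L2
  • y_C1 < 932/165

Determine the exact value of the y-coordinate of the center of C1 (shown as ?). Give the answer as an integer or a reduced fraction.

1. [C1‖L1]  y_C1² − (392/15)y_C1 + 1328/15 = 0  ⇒  y_C1 = 4 or 332/15
2. [C1‖L2]  y_C1² − (104/3)y_C1 + 368/3 = 0  ⇒  y_C1 = 4 or 92/3

4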